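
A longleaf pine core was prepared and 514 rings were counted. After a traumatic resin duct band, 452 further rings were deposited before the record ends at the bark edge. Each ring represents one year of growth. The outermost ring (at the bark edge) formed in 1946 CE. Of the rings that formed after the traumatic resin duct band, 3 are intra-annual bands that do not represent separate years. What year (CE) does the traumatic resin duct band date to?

1497 CE

452 rings post-date the traumatic resin duct band.
Removing the 3 false rings leaves 452 − 3 = 449 true rings beyond the traumatic resin duct band.
The ring at the bark edge is 1946 CE, so the traumatic resin duct band dates to 1946 − 449 = 1497 CE.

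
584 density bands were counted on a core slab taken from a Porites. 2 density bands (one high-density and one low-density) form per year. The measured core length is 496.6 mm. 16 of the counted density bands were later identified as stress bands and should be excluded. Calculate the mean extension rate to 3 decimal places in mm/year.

True density band count = 584 − 16 = 568.
Dividing by 2 density bands per year: 568 / 2 = 284 years.
496.6 mm over 284 years gives 496.6 / 284 ≈ 1.749 mm/year.

1.749 mm/year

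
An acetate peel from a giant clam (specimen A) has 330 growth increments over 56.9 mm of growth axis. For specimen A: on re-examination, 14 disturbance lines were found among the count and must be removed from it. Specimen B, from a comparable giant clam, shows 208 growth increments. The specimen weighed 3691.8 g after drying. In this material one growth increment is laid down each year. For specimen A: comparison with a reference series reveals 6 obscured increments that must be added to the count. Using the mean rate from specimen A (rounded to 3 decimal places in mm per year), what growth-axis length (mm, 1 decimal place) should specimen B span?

Specimen A: adjusted count: 330 − 14 + 6 = 322 growth increments.
A: Mean rate = 56.9 mm / 322 years ≈ 0.177 mm per year.
Length of B = 0.177 × 208 = 36.8 mm.

36.8 mm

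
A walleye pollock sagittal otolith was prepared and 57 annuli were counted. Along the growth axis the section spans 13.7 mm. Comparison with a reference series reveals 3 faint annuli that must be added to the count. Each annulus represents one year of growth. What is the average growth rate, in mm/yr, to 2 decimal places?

After corrections the count is 57 + 3 = 60 annuli.
Extension rate ≈ 13.7 / 60 = 0.23 mm/yr.

0.23 mm/yr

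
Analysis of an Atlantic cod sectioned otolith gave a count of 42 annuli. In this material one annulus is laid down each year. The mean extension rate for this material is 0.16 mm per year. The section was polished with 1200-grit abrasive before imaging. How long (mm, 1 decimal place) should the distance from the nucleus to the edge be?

42 years of growth are recorded.
Length ≈ 0.16 × 42 = 6.7 mm.

6.7 mm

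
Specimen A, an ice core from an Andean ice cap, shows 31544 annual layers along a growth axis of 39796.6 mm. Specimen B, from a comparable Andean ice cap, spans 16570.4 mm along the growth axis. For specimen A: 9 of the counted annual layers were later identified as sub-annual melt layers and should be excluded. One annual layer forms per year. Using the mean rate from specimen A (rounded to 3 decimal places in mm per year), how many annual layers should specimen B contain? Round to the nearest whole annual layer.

13130 annual layers

Specimen A: adjusted count: 31544 − 9 = 31535 annual layers.
A: Mean rate = 39796.6 mm / 31535 years ≈ 1.262 mm per year.
For B, 16570.4 / 1.262 = 13130.27 years ≈ 13130 annual layers.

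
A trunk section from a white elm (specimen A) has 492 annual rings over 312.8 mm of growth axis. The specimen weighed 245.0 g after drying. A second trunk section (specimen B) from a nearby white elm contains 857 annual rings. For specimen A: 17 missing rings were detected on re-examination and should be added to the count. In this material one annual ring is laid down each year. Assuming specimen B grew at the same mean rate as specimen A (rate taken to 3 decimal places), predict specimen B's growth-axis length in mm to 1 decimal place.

527.1 mm

Specimen A: after corrections the count is 492 + 17 = 509 annual rings.
A: 312.8 mm over 509 years gives 312.8 / 509 ≈ 0.615 mm/year.
B's length ≈ 0.615 × 857 = 527.1 mm.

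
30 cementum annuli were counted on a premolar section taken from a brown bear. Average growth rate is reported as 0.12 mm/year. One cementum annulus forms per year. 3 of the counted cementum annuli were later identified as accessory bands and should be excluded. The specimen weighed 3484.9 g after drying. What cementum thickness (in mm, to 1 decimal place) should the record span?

After corrections the count is 30 − 3 = 27 cementum annuli.
27 years at 0.12 mm/year gives 0.12 × 27 = 3.2 mm.

3.2 mm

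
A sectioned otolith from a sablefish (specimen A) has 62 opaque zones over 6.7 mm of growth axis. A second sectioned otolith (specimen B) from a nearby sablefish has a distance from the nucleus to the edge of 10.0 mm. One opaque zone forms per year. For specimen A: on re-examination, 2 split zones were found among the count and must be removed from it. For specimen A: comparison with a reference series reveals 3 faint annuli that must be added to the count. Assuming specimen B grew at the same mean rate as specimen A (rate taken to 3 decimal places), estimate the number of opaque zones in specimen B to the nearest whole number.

Specimen A: after corrections the count is 62 − 2 + 3 = 63 opaque zones.
A: Mean rate = 6.7 mm / 63 years ≈ 0.106 mm/year.
B spans 10.0 / 0.106 = 94.34 years ≈ 94 opaque zones.

94 opaque zones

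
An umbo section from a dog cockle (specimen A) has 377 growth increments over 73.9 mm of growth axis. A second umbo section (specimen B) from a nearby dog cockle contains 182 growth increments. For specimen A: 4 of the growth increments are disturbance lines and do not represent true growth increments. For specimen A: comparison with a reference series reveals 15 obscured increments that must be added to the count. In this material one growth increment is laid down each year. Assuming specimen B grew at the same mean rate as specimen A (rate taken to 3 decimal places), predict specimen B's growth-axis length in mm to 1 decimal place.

34.6 mm

Specimen A: true growth increment count = 377 − 4 + 15 = 388.
A: 73.9 mm over 388 years gives 73.9 / 388 ≈ 0.190 mm/yr.
For B, 0.190 mm/year × 182 years = 34.6 mm.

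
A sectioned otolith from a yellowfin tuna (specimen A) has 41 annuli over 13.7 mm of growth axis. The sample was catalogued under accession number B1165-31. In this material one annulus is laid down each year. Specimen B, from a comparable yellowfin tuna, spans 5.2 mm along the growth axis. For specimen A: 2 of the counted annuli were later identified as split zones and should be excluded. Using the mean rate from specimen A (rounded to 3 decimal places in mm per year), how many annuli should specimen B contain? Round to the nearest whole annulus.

15 annuli

Specimen A: adjusted count: 41 − 2 = 39 annuli.
A: 13.7 mm over 39 years gives 13.7 / 39 ≈ 0.351 mm/yr.
Specimen B: 5.2 mm / 0.351 mm per year = 14.81 years ≈ 15 annuli.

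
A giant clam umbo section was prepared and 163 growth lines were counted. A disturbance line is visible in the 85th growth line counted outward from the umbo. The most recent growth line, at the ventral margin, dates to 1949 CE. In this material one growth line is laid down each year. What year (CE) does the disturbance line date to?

163 − 85 = 78 growth lines lie beyond the disturbance line toward the ventral margin.
1949 − 78 = 1871 CE.

1871 CE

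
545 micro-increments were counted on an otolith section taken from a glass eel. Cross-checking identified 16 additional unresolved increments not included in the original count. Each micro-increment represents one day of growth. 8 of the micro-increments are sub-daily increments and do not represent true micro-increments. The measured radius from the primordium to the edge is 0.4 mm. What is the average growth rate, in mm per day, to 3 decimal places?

Correcting the raw count gives 545 − 8 + 16 = 553 true micro-increments.
Extension rate ≈ 0.4 / 553 = 0.001 mm per day.

0.001 mm per day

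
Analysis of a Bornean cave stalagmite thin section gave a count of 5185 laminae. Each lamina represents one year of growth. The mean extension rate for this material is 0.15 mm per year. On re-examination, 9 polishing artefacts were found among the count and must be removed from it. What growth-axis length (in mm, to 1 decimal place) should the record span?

Correcting the raw count gives 5185 − 9 = 5176 true laminae.
Length ≈ 0.15 × 5176 = 776.4 mm.

776.4 mm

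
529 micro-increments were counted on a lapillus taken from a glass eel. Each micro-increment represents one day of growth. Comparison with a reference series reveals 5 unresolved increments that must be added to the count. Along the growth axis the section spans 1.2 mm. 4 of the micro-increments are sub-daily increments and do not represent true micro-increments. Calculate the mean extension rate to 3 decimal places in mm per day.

After corrections the count is 529 − 4 + 5 = 530 micro-increments.
1.2 mm over 530 days gives 1.2 / 530 ≈ 0.002 mm per day.

0.002 mm per day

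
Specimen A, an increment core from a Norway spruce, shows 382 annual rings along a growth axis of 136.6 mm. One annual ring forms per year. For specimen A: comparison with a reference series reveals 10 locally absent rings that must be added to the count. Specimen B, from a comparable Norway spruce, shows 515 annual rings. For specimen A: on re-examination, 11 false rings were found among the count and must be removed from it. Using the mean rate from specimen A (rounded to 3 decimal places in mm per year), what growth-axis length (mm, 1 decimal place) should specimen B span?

Specimen A: true annual ring count = 382 − 11 + 10 = 381.
A: Extension rate ≈ 136.6 / 381 = 0.359 mm/year.
For B, 0.359 mm/year × 515 years = 184.9 mm.

184.9 mm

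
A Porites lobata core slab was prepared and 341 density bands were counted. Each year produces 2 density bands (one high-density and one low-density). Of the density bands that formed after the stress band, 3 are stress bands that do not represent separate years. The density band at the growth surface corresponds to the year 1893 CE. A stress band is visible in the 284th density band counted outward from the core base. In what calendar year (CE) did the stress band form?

1866 CE

Between density band 284 and the growth surface there are 341 − 284 = 57 density bands.
57 − 3 false = 54 true density bands after the stress band.
54 density bands at 2 per year is 54 / 2 = 27 years.
1893 − 27 = 1866 CE.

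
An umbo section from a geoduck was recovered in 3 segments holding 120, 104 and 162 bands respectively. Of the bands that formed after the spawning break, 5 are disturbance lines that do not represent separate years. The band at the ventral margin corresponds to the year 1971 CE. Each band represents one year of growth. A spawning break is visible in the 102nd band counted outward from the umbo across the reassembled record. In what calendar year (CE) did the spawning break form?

Total bands = 120 + 104 + 162 = 386.
The spawning break sits at band 102 from the umbo, so 386 − 102 = 284 bands formed after it.
Removing the 5 false bands leaves 284 − 5 = 279 true bands beyond the spawning break.
The band at the ventral margin is 1971 CE, so the spawning break dates to 1971 − 279 = 1692 CE.

1692 CE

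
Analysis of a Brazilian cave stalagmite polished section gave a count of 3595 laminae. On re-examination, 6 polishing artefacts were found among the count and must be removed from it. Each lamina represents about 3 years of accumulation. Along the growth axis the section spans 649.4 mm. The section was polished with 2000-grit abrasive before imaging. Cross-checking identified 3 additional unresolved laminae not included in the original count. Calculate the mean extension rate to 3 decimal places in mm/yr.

0.060 mm/yr

Correcting the raw count gives 3595 − 6 + 3 = 3592 true laminae.
Multiplying by 3 years per lamina: 3592 × 3 = 10776 years.
649.4 mm over 10776 years gives 649.4 / 10776 ≈ 0.060 mm/yr.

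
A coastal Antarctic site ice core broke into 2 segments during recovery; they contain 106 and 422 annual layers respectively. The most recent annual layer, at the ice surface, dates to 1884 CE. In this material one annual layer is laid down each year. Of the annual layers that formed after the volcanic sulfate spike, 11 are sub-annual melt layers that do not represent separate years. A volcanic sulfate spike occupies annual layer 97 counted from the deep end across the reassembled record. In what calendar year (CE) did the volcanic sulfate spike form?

Total annual layers = 106 + 422 = 528.
Between annual layer 97 and the ice surface there are 528 − 97 = 431 annual layers.
Removing the 11 false annual layers leaves 431 − 11 = 420 true annual layers beyond the volcanic sulfate spike.
1884 − 420 = 1464 CE.

1464 CE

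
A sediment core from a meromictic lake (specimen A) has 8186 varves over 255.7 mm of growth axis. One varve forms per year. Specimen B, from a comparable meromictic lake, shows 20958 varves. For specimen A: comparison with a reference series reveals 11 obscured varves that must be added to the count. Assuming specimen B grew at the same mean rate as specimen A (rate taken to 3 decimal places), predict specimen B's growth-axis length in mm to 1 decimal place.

649.7 mm

Specimen A: after corrections the count is 8186 + 11 = 8197 varves.
A: Mean rate = 255.7 mm / 8197 years ≈ 0.031 mm per year.
B's length ≈ 0.031 × 20958 = 649.7 mm.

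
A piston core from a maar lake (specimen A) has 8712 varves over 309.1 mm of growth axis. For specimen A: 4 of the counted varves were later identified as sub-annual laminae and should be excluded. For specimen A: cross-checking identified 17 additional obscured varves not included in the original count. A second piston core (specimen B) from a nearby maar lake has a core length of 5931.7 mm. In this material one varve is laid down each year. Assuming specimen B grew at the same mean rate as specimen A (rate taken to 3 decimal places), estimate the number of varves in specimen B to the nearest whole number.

Specimen A: adjusted count: 8712 − 4 + 17 = 8725 varves.
A: Extension rate ≈ 309.1 / 8725 = 0.035 mm/yr.
B spans 5931.7 / 0.035 = 169477.14 years ≈ 169477 varves.

169477 varves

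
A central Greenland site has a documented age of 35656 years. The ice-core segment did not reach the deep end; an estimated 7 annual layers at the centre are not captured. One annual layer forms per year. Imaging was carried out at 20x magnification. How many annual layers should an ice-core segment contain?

35649 annual layers

One annual layer per year gives 35656 annual layers over 35656 years.
Less the 7 uncaptured annual layers: 35656 − 7 = 35649.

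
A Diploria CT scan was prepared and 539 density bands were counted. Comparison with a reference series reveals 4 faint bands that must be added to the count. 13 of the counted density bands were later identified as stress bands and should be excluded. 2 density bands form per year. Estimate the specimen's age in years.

True density band count = 539 − 13 + 4 = 530.
With 2 density bands per year, 530 / 2 = 265 years.

265 years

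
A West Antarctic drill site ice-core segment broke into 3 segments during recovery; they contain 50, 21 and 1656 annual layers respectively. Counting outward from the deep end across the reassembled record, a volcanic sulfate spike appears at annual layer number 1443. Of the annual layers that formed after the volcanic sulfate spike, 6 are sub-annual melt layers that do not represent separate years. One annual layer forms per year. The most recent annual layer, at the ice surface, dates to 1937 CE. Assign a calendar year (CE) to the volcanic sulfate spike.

1659 CE

Total annual layers = 50 + 21 + 1656 = 1727.
1727 − 1443 = 284 annual layers lie beyond the volcanic sulfate spike toward the ice surface.
284 − 6 false = 278 true annual layers after the volcanic sulfate spike.
Counting back 278 years from 1937 CE places the volcanic sulfate spike in 1937 − 278 = 1659 CE.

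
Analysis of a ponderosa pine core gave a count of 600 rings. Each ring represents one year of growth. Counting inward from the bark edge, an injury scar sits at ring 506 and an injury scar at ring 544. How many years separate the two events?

38 yr

The two markers are separated by 544 − 506 = 38 rings.
That is 38 years at one ring per year.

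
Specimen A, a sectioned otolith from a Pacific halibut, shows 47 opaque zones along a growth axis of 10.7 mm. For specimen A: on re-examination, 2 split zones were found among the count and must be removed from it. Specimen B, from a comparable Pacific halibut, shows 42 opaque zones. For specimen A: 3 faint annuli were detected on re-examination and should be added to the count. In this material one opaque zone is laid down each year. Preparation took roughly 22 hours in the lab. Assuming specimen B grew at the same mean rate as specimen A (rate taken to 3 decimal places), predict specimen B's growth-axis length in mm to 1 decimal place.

Specimen A: adjusted count: 47 − 2 + 3 = 48 opaque zones.
A: 10.7 mm over 48 years gives 10.7 / 48 ≈ 0.223 mm/yr.
Length of B = 0.223 × 42 = 9.4 mm.

9.4 mm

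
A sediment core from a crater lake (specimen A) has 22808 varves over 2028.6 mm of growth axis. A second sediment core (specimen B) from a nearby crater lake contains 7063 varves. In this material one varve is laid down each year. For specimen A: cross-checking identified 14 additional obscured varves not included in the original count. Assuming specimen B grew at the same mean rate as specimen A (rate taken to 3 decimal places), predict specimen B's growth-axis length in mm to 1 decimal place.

Specimen A: correcting the raw count gives 22808 + 14 = 22822 true varves.
A: 2028.6 mm over 22822 years gives 2028.6 / 22822 ≈ 0.089 mm per year.
Length of B = 0.089 × 7063 = 628.6 mm.

628.6 mm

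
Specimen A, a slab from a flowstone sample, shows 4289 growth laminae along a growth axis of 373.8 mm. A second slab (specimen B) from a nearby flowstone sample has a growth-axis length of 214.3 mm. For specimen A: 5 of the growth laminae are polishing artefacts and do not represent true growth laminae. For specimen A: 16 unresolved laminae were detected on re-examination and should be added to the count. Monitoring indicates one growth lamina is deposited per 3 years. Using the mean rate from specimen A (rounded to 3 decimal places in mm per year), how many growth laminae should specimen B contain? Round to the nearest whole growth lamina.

2463 growth laminae

Specimen A: correcting the raw count gives 4289 − 5 + 16 = 4300 true growth laminae.
Specimen A: 4300 growth laminae at 3 years each span 4300 × 3 = 12900 years.
A: 373.8 mm over 12900 years gives 373.8 / 12900 ≈ 0.029 mm/yr.
Specimen B: 214.3 mm / 0.029 mm per year = 7389.66 years; at 3 years per growth lamina that is 7389.66 / 3 ≈ 2463 growth laminae.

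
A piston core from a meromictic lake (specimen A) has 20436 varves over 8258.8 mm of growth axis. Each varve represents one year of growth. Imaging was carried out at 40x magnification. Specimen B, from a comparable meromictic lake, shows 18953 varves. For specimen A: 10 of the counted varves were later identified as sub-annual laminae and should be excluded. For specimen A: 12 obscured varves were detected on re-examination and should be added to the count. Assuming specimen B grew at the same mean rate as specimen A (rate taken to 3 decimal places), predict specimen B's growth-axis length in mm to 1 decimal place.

7657.0 mm

Specimen A: after corrections the count is 20436 − 10 + 12 = 20438 varves.
A: Extension rate ≈ 8258.8 / 20438 = 0.404 mm per year.
B's length ≈ 0.404 × 18953 = 7657.0 mm.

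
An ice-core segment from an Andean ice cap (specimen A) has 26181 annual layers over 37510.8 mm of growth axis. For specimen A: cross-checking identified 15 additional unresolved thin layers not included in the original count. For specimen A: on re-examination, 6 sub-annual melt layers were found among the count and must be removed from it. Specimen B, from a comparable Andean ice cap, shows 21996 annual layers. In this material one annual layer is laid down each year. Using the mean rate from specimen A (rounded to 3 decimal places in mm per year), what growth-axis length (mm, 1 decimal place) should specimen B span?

Specimen A: after corrections the count is 26181 − 6 + 15 = 26190 annual layers.
A: 37510.8 mm over 26190 years gives 37510.8 / 26190 ≈ 1.432 mm/yr.
Length of B = 1.432 × 21996 = 31498.3 mm.

31498.3 mm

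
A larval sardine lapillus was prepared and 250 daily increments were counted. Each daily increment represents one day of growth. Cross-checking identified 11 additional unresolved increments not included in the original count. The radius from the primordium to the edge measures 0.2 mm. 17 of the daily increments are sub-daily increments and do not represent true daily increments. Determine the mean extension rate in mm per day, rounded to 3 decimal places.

True daily increment count = 250 − 17 + 11 = 244.
Mean rate = 0.2 mm / 244 days ≈ 0.001 mm per day.

0.001 mm per day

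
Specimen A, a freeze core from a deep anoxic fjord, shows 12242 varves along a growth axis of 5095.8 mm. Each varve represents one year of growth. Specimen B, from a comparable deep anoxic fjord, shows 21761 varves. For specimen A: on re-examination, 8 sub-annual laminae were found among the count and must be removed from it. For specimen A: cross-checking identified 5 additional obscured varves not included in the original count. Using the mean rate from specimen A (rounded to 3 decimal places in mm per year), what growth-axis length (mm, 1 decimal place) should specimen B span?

9052.6 mm

Specimen A: after corrections the count is 12242 − 8 + 5 = 12239 varves.
A: Extension rate ≈ 5095.8 / 12239 = 0.416 mm/yr.
B's length ≈ 0.416 × 21761 = 9052.6 mm.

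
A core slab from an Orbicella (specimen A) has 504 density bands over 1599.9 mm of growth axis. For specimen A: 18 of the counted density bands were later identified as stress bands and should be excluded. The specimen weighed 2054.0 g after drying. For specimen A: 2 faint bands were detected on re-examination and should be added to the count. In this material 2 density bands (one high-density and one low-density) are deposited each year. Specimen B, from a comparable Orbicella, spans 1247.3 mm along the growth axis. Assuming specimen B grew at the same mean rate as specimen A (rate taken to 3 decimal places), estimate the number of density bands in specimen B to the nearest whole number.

Specimen A: adjusted count: 504 − 18 + 2 = 488 density bands.
Specimen A: 488 density bands at 2 per year is 488 / 2 = 244 years.
A: Mean rate = 1599.9 mm / 244 years ≈ 6.557 mm/year.
Specimen B: 1247.3 mm / 6.557 mm per year = 190.22 years; at 2 density bands per year that is 190.22 × 2 ≈ 380 density bands.

380 density bands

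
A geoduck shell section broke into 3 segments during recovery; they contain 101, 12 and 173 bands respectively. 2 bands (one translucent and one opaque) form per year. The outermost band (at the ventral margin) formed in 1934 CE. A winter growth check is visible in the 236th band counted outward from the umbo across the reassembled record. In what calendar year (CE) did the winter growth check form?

1909 CE

Total bands = 101 + 12 + 173 = 286.
The winter growth check sits at band 236 from the umbo, so 286 − 236 = 50 bands formed after it.
Dividing by 2 bands per year: 50 / 2 = 25 years.
The band at the ventral margin is 1934 CE, so the winter growth check dates to 1934 − 25 = 1909 CE.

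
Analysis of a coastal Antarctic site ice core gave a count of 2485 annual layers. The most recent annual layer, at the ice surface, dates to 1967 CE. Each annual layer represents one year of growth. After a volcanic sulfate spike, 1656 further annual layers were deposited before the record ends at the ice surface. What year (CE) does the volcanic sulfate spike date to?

1656 annual layers formed after the volcanic sulfate spike.
The annual layer at the ice surface is 1967 CE, so the volcanic sulfate spike dates to 1967 − 1656 = 311 CE.

311 CE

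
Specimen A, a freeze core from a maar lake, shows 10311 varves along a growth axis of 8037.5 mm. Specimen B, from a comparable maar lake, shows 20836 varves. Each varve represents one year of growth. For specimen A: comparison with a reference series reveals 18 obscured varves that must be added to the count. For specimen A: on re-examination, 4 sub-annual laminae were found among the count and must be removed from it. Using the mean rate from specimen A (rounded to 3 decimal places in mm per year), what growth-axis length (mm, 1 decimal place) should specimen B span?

16210.4 mm

Specimen A: adjusted count: 10311 − 4 + 18 = 10325 varves.
A: Mean rate = 8037.5 mm / 10325 years ≈ 0.778 mm/yr.
B's length ≈ 0.778 × 20836 = 16210.4 mm.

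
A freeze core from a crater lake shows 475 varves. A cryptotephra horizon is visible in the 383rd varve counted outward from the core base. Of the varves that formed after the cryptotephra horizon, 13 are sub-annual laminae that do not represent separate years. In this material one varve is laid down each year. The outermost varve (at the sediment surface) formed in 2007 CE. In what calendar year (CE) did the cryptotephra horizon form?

Between varve 383 and the sediment surface there are 475 − 383 = 92 varves.
92 − 13 false = 79 true varves after the cryptotephra horizon.
2007 − 79 = 1928 CE.

1928 CE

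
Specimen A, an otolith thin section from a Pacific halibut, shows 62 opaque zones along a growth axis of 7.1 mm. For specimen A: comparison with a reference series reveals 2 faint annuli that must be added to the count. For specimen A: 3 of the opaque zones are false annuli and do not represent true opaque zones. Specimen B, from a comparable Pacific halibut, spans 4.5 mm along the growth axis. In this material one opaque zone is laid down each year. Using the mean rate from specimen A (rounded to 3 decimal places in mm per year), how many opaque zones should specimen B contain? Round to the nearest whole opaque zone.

39 opaque zones

Specimen A: after corrections the count is 62 − 3 + 2 = 61 opaque zones.
A: Mean rate = 7.1 mm / 61 years ≈ 0.116 mm/yr.
Specimen B: 4.5 mm / 0.116 mm per year = 38.79 years ≈ 39 opaque zones.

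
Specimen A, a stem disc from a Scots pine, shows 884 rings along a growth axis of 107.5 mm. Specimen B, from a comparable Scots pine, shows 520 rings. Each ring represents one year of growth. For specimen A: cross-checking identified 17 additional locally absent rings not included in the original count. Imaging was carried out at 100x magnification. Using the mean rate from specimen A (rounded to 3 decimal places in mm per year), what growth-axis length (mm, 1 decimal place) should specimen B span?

61.9 mm

Specimen A: adjusted count: 884 + 17 = 901 rings.
A: Extension rate ≈ 107.5 / 901 = 0.119 mm per year.
B's length ≈ 0.119 × 520 = 61.9 mm.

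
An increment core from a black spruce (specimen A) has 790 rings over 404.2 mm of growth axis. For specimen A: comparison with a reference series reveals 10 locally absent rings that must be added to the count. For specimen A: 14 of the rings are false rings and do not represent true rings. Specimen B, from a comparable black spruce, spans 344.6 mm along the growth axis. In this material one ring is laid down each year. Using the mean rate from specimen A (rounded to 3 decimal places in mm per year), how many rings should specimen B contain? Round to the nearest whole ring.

Specimen A: adjusted count: 790 − 14 + 10 = 786 rings.
A: Extension rate ≈ 404.2 / 786 = 0.514 mm/year.
Specimen B: 344.6 mm / 0.514 mm per year = 670.43 years ≈ 670 rings.

670 rings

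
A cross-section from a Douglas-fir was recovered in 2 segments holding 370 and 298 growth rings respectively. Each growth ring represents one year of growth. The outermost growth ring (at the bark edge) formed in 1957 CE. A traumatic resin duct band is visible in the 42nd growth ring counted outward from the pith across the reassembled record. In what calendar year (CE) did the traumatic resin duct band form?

Total growth rings = 370 + 298 = 668.
Between growth ring 42 and the bark edge there are 668 − 42 = 626 growth rings.
1957 − 626 = 1331 CE.

1331 CE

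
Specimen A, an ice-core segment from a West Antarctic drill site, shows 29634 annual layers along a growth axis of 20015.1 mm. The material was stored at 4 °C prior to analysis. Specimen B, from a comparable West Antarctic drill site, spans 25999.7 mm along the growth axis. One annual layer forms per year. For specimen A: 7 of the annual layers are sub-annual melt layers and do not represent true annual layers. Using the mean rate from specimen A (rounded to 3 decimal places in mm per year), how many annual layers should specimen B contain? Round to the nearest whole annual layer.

Specimen A: after corrections the count is 29634 − 7 = 29627 annual layers.
A: Extension rate ≈ 20015.1 / 29627 = 0.676 mm/yr.
Specimen B: 25999.7 mm / 0.676 mm per year = 38461.09 years ≈ 38461 annual layers.

38461 annual layers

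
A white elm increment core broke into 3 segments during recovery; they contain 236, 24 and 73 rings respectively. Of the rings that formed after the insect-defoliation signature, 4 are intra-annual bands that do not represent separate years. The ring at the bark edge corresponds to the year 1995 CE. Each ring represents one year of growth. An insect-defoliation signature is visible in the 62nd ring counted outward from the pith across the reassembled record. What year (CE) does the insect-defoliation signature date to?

1728 CE

Total rings = 236 + 24 + 73 = 333.
Between ring 62 and the bark edge there are 333 − 62 = 271 rings.
271 − 4 false = 267 true rings after the insect-defoliation signature.
1995 − 267 = 1728 CE.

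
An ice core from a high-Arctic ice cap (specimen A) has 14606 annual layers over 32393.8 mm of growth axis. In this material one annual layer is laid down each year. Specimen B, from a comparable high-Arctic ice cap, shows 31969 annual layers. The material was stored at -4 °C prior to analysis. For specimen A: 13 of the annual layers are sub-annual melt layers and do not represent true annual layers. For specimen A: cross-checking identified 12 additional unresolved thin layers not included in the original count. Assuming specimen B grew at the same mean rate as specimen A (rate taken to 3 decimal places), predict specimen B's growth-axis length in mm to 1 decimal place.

70907.2 mm

Specimen A: after corrections the count is 14606 − 13 + 12 = 14605 annual layers.
A: Mean rate = 32393.8 mm / 14605 years ≈ 2.218 mm/year.
For B, 2.218 mm/year × 31969 years = 70907.2 mm.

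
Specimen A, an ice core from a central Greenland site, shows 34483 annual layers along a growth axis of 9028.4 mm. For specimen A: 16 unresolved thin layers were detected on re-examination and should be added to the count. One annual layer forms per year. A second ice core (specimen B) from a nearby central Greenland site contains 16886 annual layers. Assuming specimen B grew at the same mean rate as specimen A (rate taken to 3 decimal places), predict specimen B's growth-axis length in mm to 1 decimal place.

4424.1 mm

Specimen A: adjusted count: 34483 + 16 = 34499 annual layers.
A: 9028.4 mm over 34499 years gives 9028.4 / 34499 ≈ 0.262 mm per year.
Length of B = 0.262 × 16886 = 4424.1 mm.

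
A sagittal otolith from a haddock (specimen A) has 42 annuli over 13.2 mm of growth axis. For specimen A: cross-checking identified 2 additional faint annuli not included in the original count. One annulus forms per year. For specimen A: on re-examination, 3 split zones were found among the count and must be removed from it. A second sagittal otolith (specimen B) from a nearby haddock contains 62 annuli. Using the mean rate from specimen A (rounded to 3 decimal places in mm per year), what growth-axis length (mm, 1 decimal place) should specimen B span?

Specimen A: true annulus count = 42 − 3 + 2 = 41.
A: Extension rate ≈ 13.2 / 41 = 0.322 mm/year.
Length of B = 0.322 × 62 = 20.0 mm.

20.0 mm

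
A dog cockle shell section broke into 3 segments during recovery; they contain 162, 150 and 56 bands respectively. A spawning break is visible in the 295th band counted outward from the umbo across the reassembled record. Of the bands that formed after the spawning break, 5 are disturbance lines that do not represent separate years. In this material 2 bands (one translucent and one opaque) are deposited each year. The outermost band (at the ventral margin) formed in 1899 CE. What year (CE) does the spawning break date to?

Total bands = 162 + 150 + 56 = 368.
368 − 295 = 73 bands lie beyond the spawning break toward the ventral margin.
Excluding 5 false bands: 73 − 5 = 68.
68 bands at 2 per year is 68 / 2 = 34 years.
The band at the ventral margin is 1899 CE, so the spawning break dates to 1899 − 34 = 1865 CE.

1865 CE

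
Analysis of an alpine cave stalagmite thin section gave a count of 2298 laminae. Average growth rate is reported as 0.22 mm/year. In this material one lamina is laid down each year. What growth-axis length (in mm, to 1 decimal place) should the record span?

505.6 mm

2298 years of growth are recorded.
2298 years at 0.22 mm/year gives 0.22 × 2298 = 505.6 mm.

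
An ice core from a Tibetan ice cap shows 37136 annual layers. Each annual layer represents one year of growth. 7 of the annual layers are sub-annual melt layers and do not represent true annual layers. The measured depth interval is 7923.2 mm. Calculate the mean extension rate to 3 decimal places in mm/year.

0.213 mm/year

True annual layer count = 37136 − 7 = 37129.
Extension rate ≈ 7923.2 / 37129 = 0.213 mm/year.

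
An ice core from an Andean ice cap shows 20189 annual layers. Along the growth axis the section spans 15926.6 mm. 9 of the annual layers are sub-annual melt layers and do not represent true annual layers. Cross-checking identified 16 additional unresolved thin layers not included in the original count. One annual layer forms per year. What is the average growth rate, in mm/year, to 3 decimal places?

0.789 mm/year

Adjusted count: 20189 − 9 + 16 = 20196 annual layers.
15926.6 mm over 20196 years gives 15926.6 / 20196 ≈ 0.789 mm/year.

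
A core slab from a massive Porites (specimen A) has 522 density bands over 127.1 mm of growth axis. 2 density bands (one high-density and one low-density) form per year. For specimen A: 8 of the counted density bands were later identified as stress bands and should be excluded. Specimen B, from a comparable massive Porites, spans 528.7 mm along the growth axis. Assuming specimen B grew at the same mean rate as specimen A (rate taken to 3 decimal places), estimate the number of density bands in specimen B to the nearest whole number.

Specimen A: adjusted count: 522 − 8 = 514 density bands.
Specimen A: 514 density bands at 2 per year is 514 / 2 = 257 years.
A: Extension rate ≈ 127.1 / 257 = 0.495 mm/yr.
Specimen B: 528.7 mm / 0.495 mm per year = 1068.08 years; at 2 density bands per year that is 1068.08 × 2 ≈ 2136 density bands.

2136 density bands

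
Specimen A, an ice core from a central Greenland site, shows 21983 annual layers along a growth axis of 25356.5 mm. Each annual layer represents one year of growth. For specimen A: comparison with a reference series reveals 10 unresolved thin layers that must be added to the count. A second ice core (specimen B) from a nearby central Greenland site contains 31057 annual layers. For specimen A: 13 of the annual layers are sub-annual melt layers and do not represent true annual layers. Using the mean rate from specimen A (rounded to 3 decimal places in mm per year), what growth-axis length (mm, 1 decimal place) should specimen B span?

Specimen A: after corrections the count is 21983 − 13 + 10 = 21980 annual layers.
A: Mean rate = 25356.5 mm / 21980 years ≈ 1.154 mm/year.
For B, 1.154 mm/year × 31057 years = 35839.8 mm.

35839.8 mm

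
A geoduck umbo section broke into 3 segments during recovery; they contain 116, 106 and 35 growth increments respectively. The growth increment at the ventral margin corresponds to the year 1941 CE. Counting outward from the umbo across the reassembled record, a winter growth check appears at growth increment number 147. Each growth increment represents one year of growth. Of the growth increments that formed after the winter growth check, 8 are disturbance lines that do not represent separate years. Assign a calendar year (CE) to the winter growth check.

Total growth increments = 116 + 106 + 35 = 257.
Between growth increment 147 and the ventral margin there are 257 − 147 = 110 growth increments.
Removing the 8 false growth increments leaves 110 − 8 = 102 true growth increments beyond the winter growth check.
1941 − 102 = 1839 CE.

1839 CE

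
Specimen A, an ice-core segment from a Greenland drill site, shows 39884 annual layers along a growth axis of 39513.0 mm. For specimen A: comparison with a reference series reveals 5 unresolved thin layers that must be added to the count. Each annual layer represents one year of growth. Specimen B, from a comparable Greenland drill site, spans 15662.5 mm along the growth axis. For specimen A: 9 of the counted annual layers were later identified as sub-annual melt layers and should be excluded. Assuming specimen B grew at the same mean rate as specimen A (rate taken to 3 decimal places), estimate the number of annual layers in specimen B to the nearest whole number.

15805 annual layers

Specimen A: adjusted count: 39884 − 9 + 5 = 39880 annual layers.
A: 39513.0 mm over 39880 years gives 39513.0 / 39880 ≈ 0.991 mm/yr.
B spans 15662.5 / 0.991 = 15804.74 years ≈ 15805 annual layers.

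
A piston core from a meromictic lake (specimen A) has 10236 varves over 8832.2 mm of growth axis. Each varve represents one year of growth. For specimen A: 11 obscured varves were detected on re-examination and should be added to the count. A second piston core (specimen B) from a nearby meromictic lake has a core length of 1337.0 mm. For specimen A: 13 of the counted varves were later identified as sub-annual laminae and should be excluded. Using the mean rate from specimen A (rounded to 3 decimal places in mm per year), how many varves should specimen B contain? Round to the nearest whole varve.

Specimen A: true varve count = 10236 − 13 + 11 = 10234.
A: Extension rate ≈ 8832.2 / 10234 = 0.863 mm/yr.
Specimen B: 1337.0 mm / 0.863 mm per year = 1549.25 years ≈ 1549 varves.

1549 varves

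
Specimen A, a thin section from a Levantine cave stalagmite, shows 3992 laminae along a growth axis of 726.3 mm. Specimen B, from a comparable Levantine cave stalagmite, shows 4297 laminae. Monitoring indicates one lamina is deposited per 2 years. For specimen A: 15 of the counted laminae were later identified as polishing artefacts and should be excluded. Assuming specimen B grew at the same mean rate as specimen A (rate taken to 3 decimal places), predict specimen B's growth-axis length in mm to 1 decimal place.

782.1 mm

Specimen A: true lamina count = 3992 − 15 = 3977.
Specimen A: multiplying by 2 years per lamina: 3977 × 2 = 7954 years.
A: Mean rate = 726.3 mm / 7954 years ≈ 0.091 mm/yr.
Specimen B: 4297 laminae at 2 years each span 4297 × 2 = 8594 years. B's length ≈ 0.091 × 8594 = 782.1 mm.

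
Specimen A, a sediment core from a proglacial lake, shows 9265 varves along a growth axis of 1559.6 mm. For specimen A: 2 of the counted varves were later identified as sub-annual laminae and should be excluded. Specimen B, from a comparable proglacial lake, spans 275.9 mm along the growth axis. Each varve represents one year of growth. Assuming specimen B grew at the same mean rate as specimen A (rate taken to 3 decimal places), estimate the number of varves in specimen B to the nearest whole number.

1642 varves

Specimen A: after corrections the count is 9265 − 2 = 9263 varves.
A: Extension rate ≈ 1559.6 / 9263 = 0.168 mm per year.
For B, 275.9 / 0.168 = 1642.26 years ≈ 1642 varves.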